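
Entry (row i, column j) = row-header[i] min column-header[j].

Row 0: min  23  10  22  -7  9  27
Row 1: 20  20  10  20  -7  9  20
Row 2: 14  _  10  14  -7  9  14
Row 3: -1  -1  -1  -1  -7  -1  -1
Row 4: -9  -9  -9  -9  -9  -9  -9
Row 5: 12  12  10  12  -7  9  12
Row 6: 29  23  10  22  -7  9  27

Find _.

min(14, 23) = 14.

14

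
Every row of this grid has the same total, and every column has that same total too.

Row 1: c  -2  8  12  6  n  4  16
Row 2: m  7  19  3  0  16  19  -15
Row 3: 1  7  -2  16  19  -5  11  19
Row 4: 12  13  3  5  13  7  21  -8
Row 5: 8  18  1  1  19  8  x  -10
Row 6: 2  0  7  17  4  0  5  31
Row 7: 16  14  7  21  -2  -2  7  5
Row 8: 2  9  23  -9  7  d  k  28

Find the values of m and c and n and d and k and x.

Rows 3 and 4 both sum to 66, so that's the common total.
Row 5 has 8 + 18 + 1 + 1 + 19 + 8 − 10 = 45; the blank must be 66 − 45 = 21.
Column 7 has 4 + 19 + 11 + 21 + 21 + 5 + 7 = 88; the blank must be 66 − 88 = -22.
Row 2 has 7 + 19 + 3 + 0 + 16 + 19 − 15 = 49; the blank must be 66 − 49 = 17.
Column 1 has 17 + 1 + 12 + 8 + 2 + 16 + 2 = 58; the blank must be 66 − 58 = 8.
Row 1 has 8 − 2 + 8 + 12 + 6 + 4 + 16 = 52; the blank must be 66 − 52 = 14.
Row 8 has 2 + 9 + 23 − 9 + 7 − 22 + 28 = 38; the blank must be 66 − 38 = 28.

m = 17, c = 8, n = 14, d = 28, k = -22, x = 21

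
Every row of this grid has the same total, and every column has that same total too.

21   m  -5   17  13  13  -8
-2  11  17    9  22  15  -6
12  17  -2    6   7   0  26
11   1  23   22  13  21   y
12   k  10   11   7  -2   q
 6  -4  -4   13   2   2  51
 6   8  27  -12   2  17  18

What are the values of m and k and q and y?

m = 15, k = 18, q = 10, y = -25

Rows 2 and 3 both sum to 66, so that's the common total.
The known cells in row 1 total 51, leaving 66 − 51 = 15 for the blank.
The known cells in column 2 total 48, leaving 66 − 48 = 18 for the blank.
The known cells in row 5 total 56, leaving 66 − 56 = 10 for the blank.
The known cells in row 4 total 91, leaving 66 − 91 = -25 for the blank.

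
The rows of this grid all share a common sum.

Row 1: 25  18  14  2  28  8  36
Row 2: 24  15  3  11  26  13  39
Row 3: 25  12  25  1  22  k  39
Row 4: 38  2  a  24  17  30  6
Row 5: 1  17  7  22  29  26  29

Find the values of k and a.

The complete rows each total 131.
Row 3 is missing 131 − 124 = 7 (since 25 + 12 + 25 + 1 + 22 + 39 = 124).
Row 4 is missing 131 − 117 = 14 (since 38 + 2 + 24 + 17 + 30 + 6 = 117).

k = 7, a = 14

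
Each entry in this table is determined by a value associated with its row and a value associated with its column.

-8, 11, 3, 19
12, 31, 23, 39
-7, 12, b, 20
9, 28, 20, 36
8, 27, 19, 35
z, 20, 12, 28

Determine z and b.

z = 1, b = 4

The difference between any two rows is the same in every column — this is an addition table with the headers hidden.
Row 6 minus row 1 is 28 − 19 = 9, so its entry in column 1 is -8 + 9 = 1.
Row 3 minus row 1 is 20 − 19 = 1, so its entry in column 3 is 3 + 1 = 4.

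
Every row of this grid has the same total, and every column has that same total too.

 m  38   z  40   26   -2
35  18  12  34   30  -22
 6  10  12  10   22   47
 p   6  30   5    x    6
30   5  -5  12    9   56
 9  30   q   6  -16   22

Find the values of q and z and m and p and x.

Rows 2 and 3 both sum to 107, so that's the common total.
The known cells in column 5 total 71, leaving 107 − 71 = 36 for the blank.
The known cells in row 4 total 83, leaving 107 − 83 = 24 for the blank.
The known cells in column 1 total 104, leaving 107 − 104 = 3 for the blank.
The known cells in row 1 total 105, leaving 107 − 105 = 2 for the blank.
The known cells in row 6 total 51, leaving 107 − 51 = 56 for the blank.

q = 56, z = 2, m = 3, p = 24, x = 36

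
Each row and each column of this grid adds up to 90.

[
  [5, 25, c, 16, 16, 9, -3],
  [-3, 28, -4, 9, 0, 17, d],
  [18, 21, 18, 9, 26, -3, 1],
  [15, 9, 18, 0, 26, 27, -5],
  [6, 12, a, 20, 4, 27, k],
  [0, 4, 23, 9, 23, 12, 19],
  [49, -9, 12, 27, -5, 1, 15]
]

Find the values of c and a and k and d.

c = 22, a = 1, k = 20, d = 43

The known cells in row 2 total 47, leaving 90 − 47 = 43 for the blank.
The known cells in row 1 total 68, leaving 90 − 68 = 22 for the blank.
The known cells in column 7 total 70, leaving 90 − 70 = 20 for the blank.
The known cells in row 5 total 89, leaving 90 − 89 = 1 for the blank.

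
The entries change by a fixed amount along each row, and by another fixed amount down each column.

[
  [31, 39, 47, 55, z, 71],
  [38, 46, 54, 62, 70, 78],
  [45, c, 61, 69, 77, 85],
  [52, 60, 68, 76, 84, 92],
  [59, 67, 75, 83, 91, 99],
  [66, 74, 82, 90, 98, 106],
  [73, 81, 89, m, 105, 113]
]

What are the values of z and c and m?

z = 63, c = 53, m = 97

Along each row the entries change by 8 per step; down each column they change by 7.
Row 1: from 31 at column 1, stepping by 8 to column 5 gives 63.
Row 3: from 45 at column 1, stepping by 8 to column 2 gives 53.
Row 7: from 73 at column 1, stepping by 8 to column 4 gives 97.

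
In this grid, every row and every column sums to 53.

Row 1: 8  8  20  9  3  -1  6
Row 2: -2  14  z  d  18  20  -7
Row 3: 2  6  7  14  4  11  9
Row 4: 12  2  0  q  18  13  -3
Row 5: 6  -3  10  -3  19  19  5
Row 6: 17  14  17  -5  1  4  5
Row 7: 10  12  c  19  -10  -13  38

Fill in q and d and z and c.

q = 11, d = 8, z = 2, c = -3

Row 4 has 12 + 2 + 0 + 18 + 13 − 3 = 42; the blank must be 53 − 42 = 11.
Column 4 has 9 + 14 + 11 − 3 − 5 + 19 = 45; the blank must be 53 − 45 = 8.
Row 2 has -2 + 14 + 8 + 18 + 20 − 7 = 51; the blank must be 53 − 51 = 2.
Row 7 has 10 + 12 + 19 − 10 − 13 + 38 = 56; the blank must be 53 − 56 = -3.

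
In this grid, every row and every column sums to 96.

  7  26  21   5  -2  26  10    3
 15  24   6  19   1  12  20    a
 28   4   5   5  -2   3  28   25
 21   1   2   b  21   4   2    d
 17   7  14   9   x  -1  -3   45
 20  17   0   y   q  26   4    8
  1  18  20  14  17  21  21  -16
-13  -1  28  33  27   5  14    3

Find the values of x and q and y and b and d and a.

The known cells in row 5 total 88, leaving 96 − 88 = 8 for the blank.
The known cells in column 5 total 70, leaving 96 − 70 = 26 for the blank.
The known cells in row 2 total 97, leaving 96 − 97 = -1 for the blank.
The known cells in column 8 total 67, leaving 96 − 67 = 29 for the blank.
The known cells in row 4 total 80, leaving 96 − 80 = 16 for the blank.
The known cells in row 6 total 101, leaving 96 − 101 = -5 for the blank.

x = 8, q = 26, y = -5, b = 16, d = 29, a = -1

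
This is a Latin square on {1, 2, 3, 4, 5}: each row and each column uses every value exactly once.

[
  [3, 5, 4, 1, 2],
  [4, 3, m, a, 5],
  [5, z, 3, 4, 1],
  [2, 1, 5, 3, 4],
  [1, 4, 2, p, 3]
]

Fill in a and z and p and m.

For row 2, column 3: column 3 already has {2, 3, 4, 5}; that leaves 1.
Cell (2,4): row 2 already has {1, 3, 4, 5} → 2.
Cell (3,2): row 3 already has {1, 3, 4, 5} → 2.
For row 5, column 4: row 5 already has {1, 2, 3, 4}; that leaves 5.

a = 2, z = 2, p = 5, m = 1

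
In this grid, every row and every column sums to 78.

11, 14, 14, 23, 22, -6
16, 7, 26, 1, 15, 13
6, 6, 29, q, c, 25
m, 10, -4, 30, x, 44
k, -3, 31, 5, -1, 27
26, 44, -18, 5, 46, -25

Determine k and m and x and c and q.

k = 19, m = 0, x = -2, c = -2, q = 14

The known cells in row 5 total 59, leaving 78 − 59 = 19 for the blank.
The known cells in column 1 total 78, leaving 78 − 78 = 0 for the blank.
The known cells in row 4 total 80, leaving 78 − 80 = -2 for the blank.
The known cells in column 5 total 80, leaving 78 − 80 = -2 for the blank.
The known cells in row 3 total 64, leaving 78 − 64 = 14 for the blank.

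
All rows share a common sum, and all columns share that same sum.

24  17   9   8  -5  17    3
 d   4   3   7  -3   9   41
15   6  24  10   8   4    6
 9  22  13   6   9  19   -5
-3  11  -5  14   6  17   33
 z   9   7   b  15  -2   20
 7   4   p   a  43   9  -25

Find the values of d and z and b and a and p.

d = 12, z = 9, b = 15, a = 13, p = 22

Rows 1 and 3 both sum to 73, so that's the common total.
The known cells in column 3 total 51, leaving 73 − 51 = 22 for the blank.
The known cells in row 2 total 61, leaving 73 − 61 = 12 for the blank.
The known cells in column 1 total 64, leaving 73 − 64 = 9 for the blank.
The known cells in row 6 total 58, leaving 73 − 58 = 15 for the blank.
The known cells in row 7 total 60, leaving 73 − 60 = 13 for the blank.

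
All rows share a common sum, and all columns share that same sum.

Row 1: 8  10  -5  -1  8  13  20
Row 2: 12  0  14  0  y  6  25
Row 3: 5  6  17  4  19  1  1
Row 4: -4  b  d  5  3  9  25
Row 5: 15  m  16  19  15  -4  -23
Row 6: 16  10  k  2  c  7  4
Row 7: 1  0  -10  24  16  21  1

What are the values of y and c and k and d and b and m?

Rows 1 and 3 both sum to 53, so that's the common total.
Row 2: 12 + 0 + 14 + 0 + 6 + 25 = 57, so its missing entry is 53 − 57 = -4.
Column 5: 8 − 4 + 19 + 3 + 15 + 16 = 57, so its missing entry is 53 − 57 = -4.
Row 5: 15 + 16 + 19 + 15 − 4 − 23 = 38, so its missing entry is 53 − 38 = 15.
Column 2: 10 + 0 + 6 + 15 + 10 + 0 = 41, so its missing entry is 53 − 41 = 12.
Row 4: -4 + 12 + 5 + 3 + 9 + 25 = 50, so its missing entry is 53 − 50 = 3.
Row 6: 16 + 10 + 2 − 4 + 7 + 4 = 35, so its missing entry is 53 − 35 = 18.

y = -4, c = -4, k = 18, d = 3, b = 12, m = 15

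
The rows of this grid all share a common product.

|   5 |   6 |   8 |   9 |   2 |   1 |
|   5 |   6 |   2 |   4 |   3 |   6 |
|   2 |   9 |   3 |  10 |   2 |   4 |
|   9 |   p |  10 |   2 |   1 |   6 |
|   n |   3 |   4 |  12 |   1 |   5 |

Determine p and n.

Rows 1 and 2 each multiply to 4320, so every row has product 4320.
Row 4: 9×10×2×1×6 = 1080, so the missing entry is 4320 ÷ 1080 = 4.
Row 5: 3×4×12×1×5 = 720, so the missing entry is 4320 ÷ 720 = 6.

p = 4, n = 6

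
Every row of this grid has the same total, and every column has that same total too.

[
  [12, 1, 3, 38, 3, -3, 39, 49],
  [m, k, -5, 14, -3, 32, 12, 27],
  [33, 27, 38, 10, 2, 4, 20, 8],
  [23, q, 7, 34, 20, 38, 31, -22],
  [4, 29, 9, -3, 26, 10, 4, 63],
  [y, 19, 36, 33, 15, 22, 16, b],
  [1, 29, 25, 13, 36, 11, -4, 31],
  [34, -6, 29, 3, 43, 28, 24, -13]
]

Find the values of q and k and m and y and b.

Rows 1 and 3 both sum to 142, so that's the common total.
Row 4: 23 + 7 + 34 + 20 + 38 + 31 − 22 = 131, so its missing entry is 142 − 131 = 11.
Column 2: 1 + 27 + 11 + 29 + 19 + 29 − 6 = 110, so its missing entry is 142 − 110 = 32.
Column 8: 49 + 27 + 8 − 22 + 63 + 31 − 13 = 143, so its missing entry is 142 − 143 = -1.
Row 6: 19 + 36 + 33 + 15 + 22 + 16 − 1 = 140, so its missing entry is 142 − 140 = 2.
Row 2: 32 − 5 + 14 − 3 + 32 + 12 + 27 = 109, so its missing entry is 142 − 109 = 33.

q = 11, k = 32, m = 33, y = 2, b = -1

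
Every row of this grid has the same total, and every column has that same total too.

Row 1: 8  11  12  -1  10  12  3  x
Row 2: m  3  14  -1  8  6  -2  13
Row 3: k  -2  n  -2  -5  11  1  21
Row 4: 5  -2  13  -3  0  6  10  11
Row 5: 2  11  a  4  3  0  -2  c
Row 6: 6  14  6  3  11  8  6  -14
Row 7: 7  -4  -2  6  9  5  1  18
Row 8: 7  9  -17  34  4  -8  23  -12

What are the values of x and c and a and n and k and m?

Rows 4 and 6 both sum to 40, so that's the common total.
The known cells in row 1 total 55, leaving 40 − 55 = -15 for the blank.
The known cells in row 2 total 41, leaving 40 − 41 = -1 for the blank.
The known cells in column 1 total 34, leaving 40 − 34 = 6 for the blank.
The known cells in row 3 total 30, leaving 40 − 30 = 10 for the blank.
The known cells in column 3 total 36, leaving 40 − 36 = 4 for the blank.
The known cells in row 5 total 22, leaving 40 − 22 = 18 for the blank.

x = -15, c = 18, a = 4, n = 10, k = 6, m = -1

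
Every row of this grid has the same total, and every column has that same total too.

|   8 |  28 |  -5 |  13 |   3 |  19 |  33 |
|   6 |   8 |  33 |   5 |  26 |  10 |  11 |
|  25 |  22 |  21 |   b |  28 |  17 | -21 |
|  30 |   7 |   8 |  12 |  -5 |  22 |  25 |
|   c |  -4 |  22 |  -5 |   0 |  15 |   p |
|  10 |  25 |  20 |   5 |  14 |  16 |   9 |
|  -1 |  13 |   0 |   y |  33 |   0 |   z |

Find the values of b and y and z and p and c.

b = 7, y = 62, z = -8, p = 50, c = 21

Rows 1 and 2 both sum to 99, so that's the common total.
Column 1: 8 + 6 + 25 + 30 + 10 − 1 = 78, so its missing entry is 99 − 78 = 21.
Row 5: 21 − 4 + 22 − 5 + 0 + 15 = 49, so its missing entry is 99 − 49 = 50.
Row 3: 25 + 22 + 21 + 28 + 17 − 21 = 92, so its missing entry is 99 − 92 = 7.
Column 7: 33 + 11 − 21 + 25 + 50 + 9 = 107, so its missing entry is 99 − 107 = -8.
Row 7: -1 + 13 + 0 + 33 + 0 − 8 = 37, so its missing entry is 99 − 37 = 62.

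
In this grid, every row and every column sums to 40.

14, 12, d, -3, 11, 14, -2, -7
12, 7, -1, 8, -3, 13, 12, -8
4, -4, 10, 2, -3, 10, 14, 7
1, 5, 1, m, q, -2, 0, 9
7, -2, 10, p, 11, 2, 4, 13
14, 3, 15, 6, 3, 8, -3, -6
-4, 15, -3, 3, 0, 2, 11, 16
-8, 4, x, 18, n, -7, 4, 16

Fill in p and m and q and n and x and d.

p = -5, m = 11, q = 15, n = 6, x = 7, d = 1

Row 5 has 7 − 2 + 10 + 11 + 2 + 4 + 13 = 45; the blank must be 40 − 45 = -5.
Row 1 has 14 + 12 − 3 + 11 + 14 − 2 − 7 = 39; the blank must be 40 − 39 = 1.
Column 4 has -3 + 8 + 2 − 5 + 6 + 3 + 18 = 29; the blank must be 40 − 29 = 11.
Row 4 has 1 + 5 + 1 + 11 − 2 + 0 + 9 = 25; the blank must be 40 − 25 = 15.
Column 5 has 11 − 3 − 3 + 15 + 11 + 3 + 0 = 34; the blank must be 40 − 34 = 6.
Row 8 has -8 + 4 + 18 + 6 − 7 + 4 + 16 = 33; the blank must be 40 − 33 = 7.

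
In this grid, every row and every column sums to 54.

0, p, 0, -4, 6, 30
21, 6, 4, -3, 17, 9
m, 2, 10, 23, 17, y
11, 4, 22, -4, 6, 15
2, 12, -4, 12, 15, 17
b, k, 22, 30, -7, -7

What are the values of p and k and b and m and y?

p = 22, k = 8, b = 8, m = 12, y = -10

The known cells in row 1 total 32, leaving 54 − 32 = 22 for the blank.
The known cells in column 2 total 46, leaving 54 − 46 = 8 for the blank.
The known cells in row 6 total 46, leaving 54 − 46 = 8 for the blank.
The known cells in column 1 total 42, leaving 54 − 42 = 12 for the blank.
The known cells in row 3 total 64, leaving 54 − 64 = -10 for the blank.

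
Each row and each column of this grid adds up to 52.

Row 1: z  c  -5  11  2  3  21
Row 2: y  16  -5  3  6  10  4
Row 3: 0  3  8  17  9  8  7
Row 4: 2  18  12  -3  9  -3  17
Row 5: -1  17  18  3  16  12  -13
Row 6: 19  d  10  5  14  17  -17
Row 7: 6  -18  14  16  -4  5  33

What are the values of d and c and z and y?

d = 4, c = 12, z = 8, y = 18

The known cells in row 2 total 34, leaving 52 − 34 = 18 for the blank.
The known cells in row 6 total 48, leaving 52 − 48 = 4 for the blank.
The known cells in column 2 total 40, leaving 52 − 40 = 12 for the blank.
The known cells in row 1 total 44, leaving 52 − 44 = 8 for the blank.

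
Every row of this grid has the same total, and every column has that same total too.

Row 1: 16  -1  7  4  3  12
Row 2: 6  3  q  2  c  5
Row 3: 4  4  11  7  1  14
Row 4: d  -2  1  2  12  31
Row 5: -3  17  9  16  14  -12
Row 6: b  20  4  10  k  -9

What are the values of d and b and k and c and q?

d = -3, b = 21, k = -5, c = 16, q = 9

Rows 1 and 3 both sum to 41, so that's the common total.
Column 3 has 7 + 11 + 1 + 9 + 4 = 32; the blank must be 41 − 32 = 9.
Row 2 has 6 + 3 + 9 + 2 + 5 = 25; the blank must be 41 − 25 = 16.
Column 5 has 3 + 16 + 1 + 12 + 14 = 46; the blank must be 41 − 46 = -5.
Row 4 has -2 + 1 + 2 + 12 + 31 = 44; the blank must be 41 − 44 = -3.
Row 6 has 20 + 4 + 10 − 5 − 9 = 20; the blank must be 41 − 20 = 21.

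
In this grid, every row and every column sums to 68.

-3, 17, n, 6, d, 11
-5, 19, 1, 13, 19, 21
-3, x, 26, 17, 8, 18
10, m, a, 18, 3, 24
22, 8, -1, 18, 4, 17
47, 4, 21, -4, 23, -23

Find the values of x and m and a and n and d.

Column 5: 19 + 8 + 3 + 4 + 23 = 57, so its missing entry is 68 − 57 = 11.
Row 3: -3 + 26 + 17 + 8 + 18 = 66, so its missing entry is 68 − 66 = 2.
Column 2: 17 + 19 + 2 + 8 + 4 = 50, so its missing entry is 68 − 50 = 18.
Row 1: -3 + 17 + 6 + 11 + 11 = 42, so its missing entry is 68 − 42 = 26.
Row 4: 10 + 18 + 18 + 3 + 24 = 73, so its missing entry is 68 − 73 = -5.

x = 2, m = 18, a = -5, n = 26, d = 11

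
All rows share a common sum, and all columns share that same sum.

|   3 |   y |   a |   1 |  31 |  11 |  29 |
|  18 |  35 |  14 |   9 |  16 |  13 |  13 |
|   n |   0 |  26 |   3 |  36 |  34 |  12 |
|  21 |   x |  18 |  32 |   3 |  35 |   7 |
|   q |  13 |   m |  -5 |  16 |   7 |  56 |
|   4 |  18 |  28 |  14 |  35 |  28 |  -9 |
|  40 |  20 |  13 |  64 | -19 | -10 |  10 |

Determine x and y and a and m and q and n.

x = 2, y = 30, a = 13, m = 6, q = 25, n = 7

Rows 2 and 6 both sum to 118, so that's the common total.
Row 4: 21 + 18 + 32 + 3 + 35 + 7 = 116, so its missing entry is 118 − 116 = 2.
Column 2: 35 + 0 + 2 + 13 + 18 + 20 = 88, so its missing entry is 118 − 88 = 30.
Row 3: 0 + 26 + 3 + 36 + 34 + 12 = 111, so its missing entry is 118 − 111 = 7.
Column 1: 3 + 18 + 7 + 21 + 4 + 40 = 93, so its missing entry is 118 − 93 = 25.
Row 5: 25 + 13 − 5 + 16 + 7 + 56 = 112, so its missing entry is 118 − 112 = 6.
Row 1: 3 + 30 + 1 + 31 + 11 + 29 = 105, so its missing entry is 118 − 105 = 13.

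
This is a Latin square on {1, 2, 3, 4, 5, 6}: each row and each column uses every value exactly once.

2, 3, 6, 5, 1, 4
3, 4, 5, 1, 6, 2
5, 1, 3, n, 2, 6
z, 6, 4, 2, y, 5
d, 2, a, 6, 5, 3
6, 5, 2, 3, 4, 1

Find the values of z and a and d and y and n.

Cell (4,5): column 5 already has {1, 2, 4, 5, 6} → 3.
Cell (5,3): column 3 already has {2, 3, 4, 5, 6} → 1.
At (row 5, col 1): row 5 already has {1, 2, 3, 5, 6}, so the value is 4.
At (row 4, col 1): row 4 already has {2, 3, 4, 5, 6}, so the value is 1.
At (row 3, col 4): row 3 already has {1, 2, 3, 5, 6}, so the value is 4.

z = 1, a = 1, d = 4, y = 3, n = 4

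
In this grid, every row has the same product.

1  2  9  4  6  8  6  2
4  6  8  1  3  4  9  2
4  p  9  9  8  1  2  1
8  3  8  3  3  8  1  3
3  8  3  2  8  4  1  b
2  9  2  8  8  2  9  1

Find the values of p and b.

p = 8, b = 9

Rows 4 and 6 each multiply to 41472, so every row has product 41472.
Row 3: 4×9×9×8×1×2×1 = 5184, so the missing entry is 41472 ÷ 5184 = 8.
Row 5: 3×8×3×2×8×4×1 = 4608, so the missing entry is 41472 ÷ 4608 = 9.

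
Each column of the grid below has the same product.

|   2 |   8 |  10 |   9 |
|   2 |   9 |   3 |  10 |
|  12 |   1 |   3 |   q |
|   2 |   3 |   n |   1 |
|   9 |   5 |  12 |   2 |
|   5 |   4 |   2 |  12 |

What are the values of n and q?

n = 2, q = 2

Columns 1 and 2 each multiply to 4320, so every column has product 4320.
Column 3: 10×3×3×12×2 = 2160, so the missing entry is 4320 ÷ 2160 = 2.
Column 4: 9×10×1×2×12 = 2160, so the missing entry is 4320 ÷ 2160 = 2.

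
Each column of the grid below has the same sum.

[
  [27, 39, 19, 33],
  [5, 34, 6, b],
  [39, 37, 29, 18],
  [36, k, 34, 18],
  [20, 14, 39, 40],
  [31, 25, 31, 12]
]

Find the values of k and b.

Column 1 sums to 158 and so does column 3; that's the common total.
In column 2 the known cells total 149, leaving 158 − 149 = 9.
In column 4 the known cells total 121, leaving 158 − 121 = 37.

k = 9, b = 37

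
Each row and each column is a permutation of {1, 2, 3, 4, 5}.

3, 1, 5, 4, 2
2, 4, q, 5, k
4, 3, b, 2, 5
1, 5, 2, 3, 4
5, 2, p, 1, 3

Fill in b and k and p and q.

b = 1, k = 1, p = 4, q = 3

At (row 5, col 3): row 5 already has {1, 2, 3, 5}, so the value is 4.
At (row 2, col 5): column 5 already has {2, 3, 4, 5}, so the value is 1.
For row 2, column 3: row 2 already has {1, 2, 4, 5}; that leaves 3.
Cell (3,3): row 3 already has {2, 3, 4, 5} → 1.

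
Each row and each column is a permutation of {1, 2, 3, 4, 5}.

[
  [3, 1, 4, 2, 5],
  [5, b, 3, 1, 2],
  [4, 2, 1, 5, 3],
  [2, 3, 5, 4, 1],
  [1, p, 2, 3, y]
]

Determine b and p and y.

Cell (5,5): column 5 already has {1, 2, 3, 5} → 4.
At (row 2, col 2): row 2 already has {1, 2, 3, 5}, so the value is 4.
At (row 5, col 2): row 5 already has {1, 2, 3, 4}, so the value is 5.

b = 4, p = 5, y = 4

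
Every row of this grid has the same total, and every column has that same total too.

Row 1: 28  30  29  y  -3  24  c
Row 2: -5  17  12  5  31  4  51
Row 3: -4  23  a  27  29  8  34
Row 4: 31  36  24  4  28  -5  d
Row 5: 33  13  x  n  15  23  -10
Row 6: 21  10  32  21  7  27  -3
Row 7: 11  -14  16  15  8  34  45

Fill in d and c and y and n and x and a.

d = -3, c = 1, y = 6, n = 37, x = 4, a = -2

Rows 2 and 6 both sum to 115, so that's the common total.
Row 3 has -4 + 23 + 27 + 29 + 8 + 34 = 117; the blank must be 115 − 117 = -2.
Column 3 has 29 + 12 − 2 + 24 + 32 + 16 = 111; the blank must be 115 − 111 = 4.
Row 5 has 33 + 13 + 4 + 15 + 23 − 10 = 78; the blank must be 115 − 78 = 37.
Column 4 has 5 + 27 + 4 + 37 + 21 + 15 = 109; the blank must be 115 − 109 = 6.
Row 1 has 28 + 30 + 29 + 6 − 3 + 24 = 114; the blank must be 115 − 114 = 1.
Row 4 has 31 + 36 + 24 + 4 + 28 − 5 = 118; the blank must be 115 − 118 = -3.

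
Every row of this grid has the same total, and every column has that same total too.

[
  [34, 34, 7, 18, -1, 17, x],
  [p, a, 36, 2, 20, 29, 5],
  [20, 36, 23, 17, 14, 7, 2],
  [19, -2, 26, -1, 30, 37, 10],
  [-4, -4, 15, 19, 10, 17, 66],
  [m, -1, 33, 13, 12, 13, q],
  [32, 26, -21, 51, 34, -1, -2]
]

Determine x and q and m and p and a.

Rows 3 and 4 both sum to 119, so that's the common total.
The known cells in column 2 total 89, leaving 119 − 89 = 30 for the blank.
The known cells in row 1 total 109, leaving 119 − 109 = 10 for the blank.
The known cells in column 7 total 91, leaving 119 − 91 = 28 for the blank.
The known cells in row 6 total 98, leaving 119 − 98 = 21 for the blank.
The known cells in row 2 total 122, leaving 119 − 122 = -3 for the blank.

x = 10, q = 28, m = 21, p = -3, a = 30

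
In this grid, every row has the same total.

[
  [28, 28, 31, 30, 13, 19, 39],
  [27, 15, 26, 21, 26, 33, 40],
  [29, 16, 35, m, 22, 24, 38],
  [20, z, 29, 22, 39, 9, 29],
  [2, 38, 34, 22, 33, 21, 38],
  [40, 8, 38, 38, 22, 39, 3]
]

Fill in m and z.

Rows 1 and 6 both add up to 188, so every row sums to 188.
Row 3: 29 + 16 + 35 + 22 + 24 + 38 = 164, so the missing entry is 188 − 164 = 24.
Row 4: 20 + 29 + 22 + 39 + 9 + 29 = 148, so the missing entry is 188 − 148 = 40.

m = 24, z = 40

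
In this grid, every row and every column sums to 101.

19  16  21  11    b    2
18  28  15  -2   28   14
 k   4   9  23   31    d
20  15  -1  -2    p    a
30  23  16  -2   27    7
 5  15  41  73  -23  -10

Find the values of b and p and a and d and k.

Row 1: 19 + 16 + 21 + 11 + 2 = 69, so its missing entry is 101 − 69 = 32.
Column 5: 32 + 28 + 31 + 27 − 23 = 95, so its missing entry is 101 − 95 = 6.
Column 1: 19 + 18 + 20 + 30 + 5 = 92, so its missing entry is 101 − 92 = 9.
Row 3: 9 + 4 + 9 + 23 + 31 = 76, so its missing entry is 101 − 76 = 25.
Row 4: 20 + 15 − 1 − 2 + 6 = 38, so its missing entry is 101 − 38 = 63.

b = 32, p = 6, a = 63, d = 25, k = 9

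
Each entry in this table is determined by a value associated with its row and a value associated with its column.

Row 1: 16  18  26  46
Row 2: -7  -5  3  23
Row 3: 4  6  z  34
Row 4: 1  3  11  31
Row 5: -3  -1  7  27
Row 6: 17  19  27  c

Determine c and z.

The difference between any two rows is the same in every column — this is an addition table with the headers hidden.
Row 6 minus row 1 is 17 − 16 = 1, so its entry in column 4 is 46 + 1 = 47.
Row 3 minus row 1 is 4 − 16 = -12, so its entry in column 3 is 26 + (-12) = 14.

c = 47, z = 14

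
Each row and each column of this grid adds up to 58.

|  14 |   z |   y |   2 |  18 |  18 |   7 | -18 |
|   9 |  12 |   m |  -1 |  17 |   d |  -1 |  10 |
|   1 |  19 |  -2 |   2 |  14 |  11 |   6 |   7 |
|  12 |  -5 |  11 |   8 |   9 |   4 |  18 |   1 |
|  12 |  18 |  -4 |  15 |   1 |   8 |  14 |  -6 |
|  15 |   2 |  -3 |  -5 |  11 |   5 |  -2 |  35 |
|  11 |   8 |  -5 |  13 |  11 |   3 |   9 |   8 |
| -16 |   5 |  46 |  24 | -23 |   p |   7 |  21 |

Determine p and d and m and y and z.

Column 2 has 12 + 19 − 5 + 18 + 2 + 8 + 5 = 59; the blank must be 58 − 59 = -1.
Row 1 has 14 − 1 + 2 + 18 + 18 + 7 − 18 = 40; the blank must be 58 − 40 = 18.
Column 3 has 18 − 2 + 11 − 4 − 3 − 5 + 46 = 61; the blank must be 58 − 61 = -3.
Row 2 has 9 + 12 − 3 − 1 + 17 − 1 + 10 = 43; the blank must be 58 − 43 = 15.
Row 8 has -16 + 5 + 46 + 24 − 23 + 7 + 21 = 64; the blank must be 58 − 64 = -6.

p = -6, d = 15, m = -3, y = 18, z = -1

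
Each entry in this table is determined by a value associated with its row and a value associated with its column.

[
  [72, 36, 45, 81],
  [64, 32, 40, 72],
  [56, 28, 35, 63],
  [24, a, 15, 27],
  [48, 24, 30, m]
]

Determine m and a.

m = 54, a = 12

Each row is a constant multiple of every other row — this is a multiplication table with the headers hidden.
Row 5 is 48/72 = 2/3 times row 1, so its entry in column 4 is 81 × 2/3 = 54.
Row 4 is 24/72 = 1/3 times row 1, so its entry in column 2 is 36 × 1/3 = 12.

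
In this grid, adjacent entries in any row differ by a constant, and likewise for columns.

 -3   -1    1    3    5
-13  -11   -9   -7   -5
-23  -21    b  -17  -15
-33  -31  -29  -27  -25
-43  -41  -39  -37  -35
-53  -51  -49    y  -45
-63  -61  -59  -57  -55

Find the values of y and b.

y = -47, b = -19

Along each row the entries change by 2 per step; down each column they change by -10.
Row 6: from -53 at column 1, stepping by 2 to column 4 gives -47.
Row 3: from -23 at column 1, stepping by 2 to column 3 gives -19.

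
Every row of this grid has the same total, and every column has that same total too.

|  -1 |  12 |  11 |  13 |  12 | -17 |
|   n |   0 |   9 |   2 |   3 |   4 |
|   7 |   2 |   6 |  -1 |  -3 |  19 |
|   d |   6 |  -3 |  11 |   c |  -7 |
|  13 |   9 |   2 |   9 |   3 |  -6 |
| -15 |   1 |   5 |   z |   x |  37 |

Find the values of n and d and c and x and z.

Rows 1 and 3 both sum to 30, so that's the common total.
The known cells in column 4 total 34, leaving 30 − 34 = -4 for the blank.
The known cells in row 6 total 24, leaving 30 − 24 = 6 for the blank.
The known cells in column 5 total 21, leaving 30 − 21 = 9 for the blank.
The known cells in row 4 total 16, leaving 30 − 16 = 14 for the blank.
The known cells in row 2 total 18, leaving 30 − 18 = 12 for the blank.

n = 12, d = 14, c = 9, x = 6, z = -4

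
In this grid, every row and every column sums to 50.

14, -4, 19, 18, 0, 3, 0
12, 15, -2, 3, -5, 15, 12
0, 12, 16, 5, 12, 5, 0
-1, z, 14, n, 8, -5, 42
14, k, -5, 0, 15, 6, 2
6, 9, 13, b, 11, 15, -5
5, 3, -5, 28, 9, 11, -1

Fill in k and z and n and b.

k = 18, z = -3, n = -5, b = 1

Row 6 has 6 + 9 + 13 + 11 + 15 − 5 = 49; the blank must be 50 − 49 = 1.
Column 4 has 18 + 3 + 5 + 0 + 1 + 28 = 55; the blank must be 50 − 55 = -5.
Row 4 has -1 + 14 − 5 + 8 − 5 + 42 = 53; the blank must be 50 − 53 = -3.
Row 5 has 14 − 5 + 0 + 15 + 6 + 2 = 32; the blank must be 50 − 32 = 18.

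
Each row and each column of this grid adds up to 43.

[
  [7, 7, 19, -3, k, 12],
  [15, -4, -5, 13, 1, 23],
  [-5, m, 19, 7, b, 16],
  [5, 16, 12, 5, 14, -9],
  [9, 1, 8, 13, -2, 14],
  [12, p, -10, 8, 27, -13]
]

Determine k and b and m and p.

Row 6 has 12 − 10 + 8 + 27 − 13 = 24; the blank must be 43 − 24 = 19.
Row 1 has 7 + 7 + 19 − 3 + 12 = 42; the blank must be 43 − 42 = 1.
Column 5 has 1 + 1 + 14 − 2 + 27 = 41; the blank must be 43 − 41 = 2.
Row 3 has -5 + 19 + 7 + 2 + 16 = 39; the blank must be 43 − 39 = 4.

k = 1, b = 2, m = 4, p = 19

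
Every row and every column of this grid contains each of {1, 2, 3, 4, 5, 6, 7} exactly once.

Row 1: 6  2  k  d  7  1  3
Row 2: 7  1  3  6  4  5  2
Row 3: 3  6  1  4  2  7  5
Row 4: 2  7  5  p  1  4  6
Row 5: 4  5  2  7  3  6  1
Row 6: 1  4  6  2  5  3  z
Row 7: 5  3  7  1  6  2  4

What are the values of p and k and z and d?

p = 3, k = 4, z = 7, d = 5

At (row 1, col 3): column 3 already has {1, 2, 3, 5, 6, 7}, so the value is 4.
For row 4, column 4: row 4 already has {1, 2, 4, 5, 6, 7}; that leaves 3.
For row 6, column 7: row 6 already has {1, 2, 3, 4, 5, 6}; that leaves 7.
At (row 1, col 4): row 1 already has {1, 2, 3, 4, 6, 7}, so the value is 5.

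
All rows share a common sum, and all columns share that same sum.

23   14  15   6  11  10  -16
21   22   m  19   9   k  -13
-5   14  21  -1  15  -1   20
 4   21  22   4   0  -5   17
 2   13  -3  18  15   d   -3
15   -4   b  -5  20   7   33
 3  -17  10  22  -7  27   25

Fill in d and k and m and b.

d = 21, k = 4, m = 1, b = -3

Rows 1 and 3 both sum to 63, so that's the common total.
The known cells in row 6 total 66, leaving 63 − 66 = -3 for the blank.
The known cells in row 5 total 42, leaving 63 − 42 = 21 for the blank.
The known cells in column 3 total 62, leaving 63 − 62 = 1 for the blank.
The known cells in row 2 total 59, leaving 63 − 59 = 4 for the blank.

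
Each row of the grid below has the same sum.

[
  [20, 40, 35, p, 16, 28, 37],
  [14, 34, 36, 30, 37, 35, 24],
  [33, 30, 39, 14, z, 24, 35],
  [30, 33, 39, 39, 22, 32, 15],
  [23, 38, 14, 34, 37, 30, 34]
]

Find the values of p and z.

p = 34, z = 35

Rows 2 and 5 both add up to 210, so every row sums to 210.
Row 1: 20 + 40 + 35 + 16 + 28 + 37 = 176, so the missing entry is 210 − 176 = 34.
Row 3: 33 + 30 + 39 + 14 + 24 + 35 = 175, so the missing entry is 210 − 175 = 35.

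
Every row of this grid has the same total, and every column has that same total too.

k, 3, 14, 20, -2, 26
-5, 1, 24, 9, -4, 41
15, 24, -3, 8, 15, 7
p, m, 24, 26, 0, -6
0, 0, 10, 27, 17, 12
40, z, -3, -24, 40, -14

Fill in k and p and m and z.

k = 5, p = 11, m = 11, z = 27

Rows 2 and 3 both sum to 66, so that's the common total.
Row 6 has 40 − 3 − 24 + 40 − 14 = 39; the blank must be 66 − 39 = 27.
Column 2 has 3 + 1 + 24 + 0 + 27 = 55; the blank must be 66 − 55 = 11.
Row 4 has 11 + 24 + 26 + 0 − 6 = 55; the blank must be 66 − 55 = 11.
Row 1 has 3 + 14 + 20 − 2 + 26 = 61; the blank must be 66 − 61 = 5.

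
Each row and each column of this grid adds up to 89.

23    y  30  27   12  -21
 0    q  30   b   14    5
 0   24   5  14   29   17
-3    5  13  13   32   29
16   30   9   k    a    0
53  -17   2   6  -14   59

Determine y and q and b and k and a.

y = 18, q = 29, b = 11, k = 18, a = 16

The known cells in row 1 total 71, leaving 89 − 71 = 18 for the blank.
The known cells in column 5 total 73, leaving 89 − 73 = 16 for the blank.
The known cells in row 5 total 71, leaving 89 − 71 = 18 for the blank.
The known cells in column 2 total 60, leaving 89 − 60 = 29 for the blank.
The known cells in row 2 total 78, leaving 89 − 78 = 11 for the blank.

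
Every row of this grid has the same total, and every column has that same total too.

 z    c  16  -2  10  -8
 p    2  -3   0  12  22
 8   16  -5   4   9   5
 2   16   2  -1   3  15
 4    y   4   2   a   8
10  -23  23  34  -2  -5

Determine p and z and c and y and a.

p = 4, z = 9, c = 12, y = 14, a = 5

Rows 3 and 4 both sum to 37, so that's the common total.
Column 5: 10 + 12 + 9 + 3 − 2 = 32, so its missing entry is 37 − 32 = 5.
Row 2: 2 − 3 + 0 + 12 + 22 = 33, so its missing entry is 37 − 33 = 4.
Column 1: 4 + 8 + 2 + 4 + 10 = 28, so its missing entry is 37 − 28 = 9.
Row 1: 9 + 16 − 2 + 10 − 8 = 25, so its missing entry is 37 − 25 = 12.
Row 5: 4 + 4 + 2 + 5 + 8 = 23, so its missing entry is 37 − 23 = 14.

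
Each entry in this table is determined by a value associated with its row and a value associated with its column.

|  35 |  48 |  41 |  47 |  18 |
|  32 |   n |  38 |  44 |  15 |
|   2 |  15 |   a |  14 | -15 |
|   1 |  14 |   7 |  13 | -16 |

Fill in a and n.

The difference between any two rows is the same in every column — this is an addition table with the headers hidden.
Row 3 minus row 1 is 2 − 35 = -33, so its entry in column 3 is 41 + (-33) = 8.
Row 2 minus row 1 is 32 − 35 = -3, so its entry in column 2 is 48 + (-3) = 45.

a = 8, n = 45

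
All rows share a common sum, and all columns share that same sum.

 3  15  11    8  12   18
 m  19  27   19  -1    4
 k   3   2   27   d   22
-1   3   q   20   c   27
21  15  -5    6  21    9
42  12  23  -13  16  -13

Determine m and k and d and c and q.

m = -1, k = 3, d = 10, c = 9, q = 9

Rows 1 and 5 both sum to 67, so that's the common total.
The known cells in row 2 total 68, leaving 67 − 68 = -1 for the blank.
The known cells in column 1 total 64, leaving 67 − 64 = 3 for the blank.
The known cells in row 3 total 57, leaving 67 − 57 = 10 for the blank.
The known cells in column 5 total 58, leaving 67 − 58 = 9 for the blank.
The known cells in row 4 total 58, leaving 67 − 58 = 9 for the blank.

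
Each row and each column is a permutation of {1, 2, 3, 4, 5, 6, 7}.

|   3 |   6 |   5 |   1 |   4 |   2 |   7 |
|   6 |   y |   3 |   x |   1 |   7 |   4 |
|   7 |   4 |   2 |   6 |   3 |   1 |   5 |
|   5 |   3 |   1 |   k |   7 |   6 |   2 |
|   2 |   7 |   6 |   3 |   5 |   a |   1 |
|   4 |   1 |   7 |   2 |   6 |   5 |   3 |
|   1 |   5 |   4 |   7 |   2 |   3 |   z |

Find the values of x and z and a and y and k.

For row 2, column 2: column 2 already has {1, 3, 4, 5, 6, 7}; that leaves 2.
Cell (5,6): row 5 already has {1, 2, 3, 5, 6, 7} → 4.
At (row 4, col 4): row 4 already has {1, 2, 3, 5, 6, 7}, so the value is 4.
Cell (7,7): row 7 already has {1, 2, 3, 4, 5, 7} → 6.
At (row 2, col 4): row 2 already has {1, 2, 3, 4, 6, 7}, so the value is 5.

x = 5, z = 6, a = 4, y = 2, k = 4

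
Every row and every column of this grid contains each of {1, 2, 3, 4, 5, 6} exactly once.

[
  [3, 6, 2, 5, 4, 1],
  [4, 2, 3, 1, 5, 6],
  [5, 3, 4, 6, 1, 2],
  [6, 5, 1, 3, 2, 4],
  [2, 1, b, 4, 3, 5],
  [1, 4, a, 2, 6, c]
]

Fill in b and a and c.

b = 6, a = 5, c = 3

For row 6, column 6: column 6 already has {1, 2, 4, 5, 6}; that leaves 3.
For row 5, column 3: row 5 already has {1, 2, 3, 4, 5}; that leaves 6.
Cell (6,3): row 6 already has {1, 2, 3, 4, 6} → 5.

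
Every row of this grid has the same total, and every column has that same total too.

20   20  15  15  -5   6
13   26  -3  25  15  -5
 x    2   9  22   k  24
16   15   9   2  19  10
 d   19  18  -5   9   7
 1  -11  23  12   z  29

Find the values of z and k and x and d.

z = 17, k = 16, x = -2, d = 23

Rows 1 and 2 both sum to 71, so that's the common total.
Row 6 has 1 − 11 + 23 + 12 + 29 = 54; the blank must be 71 − 54 = 17.
Row 5 has 19 + 18 − 5 + 9 + 7 = 48; the blank must be 71 − 48 = 23.
Column 1 has 20 + 13 + 16 + 23 + 1 = 73; the blank must be 71 − 73 = -2.
Row 3 has -2 + 2 + 9 + 22 + 24 = 55; the blank must be 71 − 55 = 16.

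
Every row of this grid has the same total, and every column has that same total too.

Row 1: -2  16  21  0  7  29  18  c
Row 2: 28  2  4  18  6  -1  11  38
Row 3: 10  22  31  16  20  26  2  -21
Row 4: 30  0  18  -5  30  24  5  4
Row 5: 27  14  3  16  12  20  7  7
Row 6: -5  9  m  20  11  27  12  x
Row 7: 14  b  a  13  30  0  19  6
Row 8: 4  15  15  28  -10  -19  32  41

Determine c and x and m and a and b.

Rows 2 and 3 both sum to 106, so that's the common total.
The known cells in row 1 total 89, leaving 106 − 89 = 17 for the blank.
The known cells in column 2 total 78, leaving 106 − 78 = 28 for the blank.
The known cells in row 7 total 110, leaving 106 − 110 = -4 for the blank.
The known cells in column 8 total 92, leaving 106 − 92 = 14 for the blank.
The known cells in row 6 total 88, leaving 106 − 88 = 18 for the blank.

c = 17, x = 14, m = 18, a = -4, b = 28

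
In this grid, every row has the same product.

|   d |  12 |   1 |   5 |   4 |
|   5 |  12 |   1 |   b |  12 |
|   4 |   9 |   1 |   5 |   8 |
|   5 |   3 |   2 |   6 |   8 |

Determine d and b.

Rows 3 and 4 each multiply to 1440, so every row has product 1440.
Row 1: 12×1×5×4 = 240, so the missing entry is 1440 ÷ 240 = 6.
Row 2: 5×12×1×12 = 720, so the missing entry is 1440 ÷ 720 = 2.

d = 6, b = 2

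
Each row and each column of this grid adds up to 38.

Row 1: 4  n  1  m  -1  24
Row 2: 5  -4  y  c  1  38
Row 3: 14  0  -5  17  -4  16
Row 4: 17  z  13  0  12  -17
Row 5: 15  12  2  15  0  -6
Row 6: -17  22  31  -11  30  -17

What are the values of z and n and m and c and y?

Column 3 has 1 − 5 + 13 + 2 + 31 = 42; the blank must be 38 − 42 = -4.
Row 4 has 17 + 13 + 0 + 12 − 17 = 25; the blank must be 38 − 25 = 13.
Column 2 has -4 + 0 + 13 + 12 + 22 = 43; the blank must be 38 − 43 = -5.
Row 1 has 4 − 5 + 1 − 1 + 24 = 23; the blank must be 38 − 23 = 15.
Row 2 has 5 − 4 − 4 + 1 + 38 = 36; the blank must be 38 − 36 = 2.

z = 13, n = -5, m = 15, c = 2, y = -4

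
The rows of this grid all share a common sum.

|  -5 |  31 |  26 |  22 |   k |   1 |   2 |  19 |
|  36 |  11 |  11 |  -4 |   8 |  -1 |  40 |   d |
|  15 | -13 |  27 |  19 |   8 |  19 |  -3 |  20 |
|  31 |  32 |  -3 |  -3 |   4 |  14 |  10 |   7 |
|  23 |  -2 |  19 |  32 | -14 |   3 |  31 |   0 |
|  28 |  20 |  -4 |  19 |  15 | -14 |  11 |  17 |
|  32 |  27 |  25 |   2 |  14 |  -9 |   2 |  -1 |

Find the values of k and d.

The complete rows each total 92.
Row 1 is missing 92 − 96 = -4 (since -5 + 31 + 26 + 22 + 1 + 2 + 19 = 96).
Row 2 is missing 92 − 101 = -9 (since 36 + 11 + 11 − 4 + 8 − 1 + 40 = 101).

k = -4, d = -9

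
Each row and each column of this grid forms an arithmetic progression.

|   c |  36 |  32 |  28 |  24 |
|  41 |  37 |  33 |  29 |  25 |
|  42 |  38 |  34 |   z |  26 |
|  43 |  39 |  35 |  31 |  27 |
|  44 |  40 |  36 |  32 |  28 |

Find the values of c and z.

c = 40, z = 30

Along each row the entries change by -4 per step; down each column they change by 1.
Row 1: from 36 at column 2, stepping by -4 to column 1 gives 40.
Row 3: from 42 at column 1, stepping by -4 to column 4 gives 30.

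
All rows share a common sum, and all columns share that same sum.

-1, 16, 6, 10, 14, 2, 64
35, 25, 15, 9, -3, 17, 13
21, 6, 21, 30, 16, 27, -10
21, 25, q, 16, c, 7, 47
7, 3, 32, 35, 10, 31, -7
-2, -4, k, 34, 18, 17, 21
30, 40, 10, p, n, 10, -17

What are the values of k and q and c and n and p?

k = 27, q = 0, c = -5, n = 61, p = -23

Rows 1 and 2 both sum to 111, so that's the common total.
Column 4 has 10 + 9 + 30 + 16 + 35 + 34 = 134; the blank must be 111 − 134 = -23.
Row 7 has 30 + 40 + 10 − 23 + 10 − 17 = 50; the blank must be 111 − 50 = 61.
Column 5 has 14 − 3 + 16 + 10 + 18 + 61 = 116; the blank must be 111 − 116 = -5.
Row 4 has 21 + 25 + 16 − 5 + 7 + 47 = 111; the blank must be 111 − 111 = 0.
Row 6 has -2 − 4 + 34 + 18 + 17 + 21 = 84; the blank must be 111 − 84 = 27.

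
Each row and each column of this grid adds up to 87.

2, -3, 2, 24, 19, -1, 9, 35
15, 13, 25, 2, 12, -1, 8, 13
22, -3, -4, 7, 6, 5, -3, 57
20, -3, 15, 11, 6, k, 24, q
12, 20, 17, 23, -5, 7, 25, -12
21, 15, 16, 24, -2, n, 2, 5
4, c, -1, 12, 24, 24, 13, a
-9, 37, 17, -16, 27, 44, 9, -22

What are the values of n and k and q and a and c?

The known cells in row 6 total 81, leaving 87 − 81 = 6 for the blank.
The known cells in column 2 total 76, leaving 87 − 76 = 11 for the blank.
The known cells in row 7 total 87, leaving 87 − 87 = 0 for the blank.
The known cells in column 8 total 76, leaving 87 − 76 = 11 for the blank.
The known cells in row 4 total 84, leaving 87 − 84 = 3 for the blank.

n = 6, k = 3, q = 11, a = 0, c = 11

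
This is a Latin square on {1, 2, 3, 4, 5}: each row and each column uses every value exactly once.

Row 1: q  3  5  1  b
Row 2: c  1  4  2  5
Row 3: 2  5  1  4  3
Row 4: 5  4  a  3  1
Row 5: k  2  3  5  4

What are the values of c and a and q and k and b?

For row 5, column 1: row 5 already has {2, 3, 4, 5}; that leaves 1.
Cell (1,5): column 5 already has {1, 3, 4, 5} → 2.
Cell (1,1): row 1 already has {1, 2, 3, 5} → 4.
At (row 2, col 1): row 2 already has {1, 2, 4, 5}, so the value is 3.
Cell (4,3): row 4 already has {1, 3, 4, 5} → 2.

c = 3, a = 2, q = 4, k = 1, b = 2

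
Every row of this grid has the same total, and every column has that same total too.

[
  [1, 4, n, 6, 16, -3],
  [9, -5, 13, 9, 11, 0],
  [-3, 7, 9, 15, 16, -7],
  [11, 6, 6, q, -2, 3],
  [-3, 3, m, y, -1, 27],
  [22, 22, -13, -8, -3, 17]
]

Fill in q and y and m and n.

q = 13, y = 2, m = 9, n = 13

Rows 2 and 3 both sum to 37, so that's the common total.
Row 1 has 1 + 4 + 6 + 16 − 3 = 24; the blank must be 37 − 24 = 13.
Row 4 has 11 + 6 + 6 − 2 + 3 = 24; the blank must be 37 − 24 = 13.
Column 3 has 13 + 13 + 9 + 6 − 13 = 28; the blank must be 37 − 28 = 9.
Row 5 has -3 + 3 + 9 − 1 + 27 = 35; the blank must be 37 − 35 = 2.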